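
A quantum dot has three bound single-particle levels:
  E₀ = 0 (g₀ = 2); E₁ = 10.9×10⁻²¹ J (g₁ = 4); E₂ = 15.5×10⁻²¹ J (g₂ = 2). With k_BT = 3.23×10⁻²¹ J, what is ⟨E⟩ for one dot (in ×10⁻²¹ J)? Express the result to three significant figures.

0.812 ×10⁻²¹ J

Eᵢ/kT = 0, 3.3746, 4.7988.
Z = Σ gᵢe^(−Eᵢ/kT) = 2·e^(−0) + 4·e^(−3.3746) + 2·e^(−4.7988) = 2.0000 + 0.13693 + 0.016479 = 2.1534.
⟨E⟩ = Σ Eᵢ gᵢe^(−Eᵢ/kT) / Z = (0·2.0000 + 10.9·0.13693 + 15.5·0.016479) / 2.1534 = 0.812 ×10⁻²¹ J.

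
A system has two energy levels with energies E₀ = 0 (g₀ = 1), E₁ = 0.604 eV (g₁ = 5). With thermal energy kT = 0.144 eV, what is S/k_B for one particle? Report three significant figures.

0.367

Eᵢ/kT = 0, 4.1944.
Z = Σ gᵢe^(−Eᵢ/kT) = 1·e^(−0) + 5·e^(−4.1944) = 1.0000 + 0.075399 = 1.0754.
⟨E⟩ = Σ EᵢPᵢ = 0.042348 eV.
S/k_B = ln Z + ⟨E⟩/kT = ln(1.0754) + 0.042348/0.144 = 0.072693 + 0.29408 = 0.367.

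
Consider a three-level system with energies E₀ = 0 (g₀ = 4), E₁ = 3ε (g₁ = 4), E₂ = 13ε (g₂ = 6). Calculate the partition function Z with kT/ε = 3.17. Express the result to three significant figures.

Eᵢ/kT = 0, 0.94637, 4.1009.
Z = Σ gᵢe^(−Eᵢ/kT) = 4·e^(−0) + 4·e^(−0.94637) + 6·e^(−4.1009) = 4.0000 + 1.5526 + 0.099347 = 5.6519.

Z = 5.65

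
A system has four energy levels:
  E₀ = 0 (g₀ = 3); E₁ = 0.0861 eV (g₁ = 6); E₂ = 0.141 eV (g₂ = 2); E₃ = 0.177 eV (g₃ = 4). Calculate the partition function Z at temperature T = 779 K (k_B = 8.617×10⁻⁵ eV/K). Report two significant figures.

Z = 5.2

k_BT = 8.617×10⁻⁵ × 779 K = 0.06713 eV.
Eᵢ/kT = 0, 1.283, 2.100, 2.637.
Z = Σ gᵢe^(−Eᵢ/kT) = 3·e^(−0) + 6·e^(−1.283) + 2·e^(−2.100) + 4·e^(−2.637) = 3.000 + 1.663 + 0.2449 + 0.2863 = 5.194.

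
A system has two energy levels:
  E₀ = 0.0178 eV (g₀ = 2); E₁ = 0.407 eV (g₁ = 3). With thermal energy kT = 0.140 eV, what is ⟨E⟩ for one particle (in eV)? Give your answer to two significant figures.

0.051 eV

Eᵢ/kT = 0.1271, 2.907.
Z = Σ gᵢe^(−Eᵢ/kT) = 2·e^(−0.1271) + 3·e^(−2.907) = 1.761 + 0.1639 = 1.925.
⟨E⟩ = Σ Eᵢ gᵢe^(−Eᵢ/kT) / Z = (0.0178·1.761 + 0.407·0.1639) / 1.925 = 0.051 eV.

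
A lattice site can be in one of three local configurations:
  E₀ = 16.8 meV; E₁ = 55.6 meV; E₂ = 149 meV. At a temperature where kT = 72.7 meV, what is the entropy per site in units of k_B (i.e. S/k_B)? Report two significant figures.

0.91

Eᵢ/kT = 0.2311, 0.7648, 2.050.
Z = Σ e^(−Eᵢ/kT) = e^(−0.2311) + e^(−0.7648) + e^(−2.050) = 0.7937 + 0.4654 + 0.1287 = 1.388.
⟨E⟩ = Σ EᵢPᵢ = 42.07 meV.
S/k_B = ln Z + ⟨E⟩/kT = ln(1.388) + 42.07/72.7 = 0.3279 + 0.5787 = 0.91.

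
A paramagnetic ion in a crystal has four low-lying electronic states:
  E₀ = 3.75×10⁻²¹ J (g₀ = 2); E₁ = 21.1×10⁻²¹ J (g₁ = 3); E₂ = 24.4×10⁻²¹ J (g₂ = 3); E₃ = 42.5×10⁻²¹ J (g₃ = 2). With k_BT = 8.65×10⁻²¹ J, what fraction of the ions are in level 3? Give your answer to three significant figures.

0.00839

Eᵢ/kT = 0.43353, 2.4393, 2.8208, 4.9133.
Z = Σ gᵢe^(−Eᵢ/kT) = 2·e^(−0.43353) + 3·e^(−2.4393) + 3·e^(−2.8208) + 2·e^(−4.9133) = 1.2964 + 0.26167 + 0.17867 + 0.014696 = 1.7514.
P₃ = g₃ e^(−E₃/kT) / Z = 0.014696/1.7514 = 0.00839.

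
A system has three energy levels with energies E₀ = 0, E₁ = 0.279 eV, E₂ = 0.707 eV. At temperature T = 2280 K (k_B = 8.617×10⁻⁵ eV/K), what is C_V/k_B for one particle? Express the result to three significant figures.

k_BT = 8.617×10⁻⁵ × 2280 K = 0.19647 eV.
Eᵢ/kT = 0, 1.4201, 3.5985.
Z = Σ e^(−Eᵢ/kT) = e^(−0) + e^(−1.4201) + e^(−3.5985) = 1.0000 + 0.24169 + 0.027365 = 1.2691.
⟨E⟩ = 0.068378 eV, ⟨E²⟩ = 0.025602 eV².
C_V/k_B = (⟨E²⟩ − ⟨E⟩²)/(kT)² = (0.025602 − 0.0046756)/0.038600 = 0.542.

0.542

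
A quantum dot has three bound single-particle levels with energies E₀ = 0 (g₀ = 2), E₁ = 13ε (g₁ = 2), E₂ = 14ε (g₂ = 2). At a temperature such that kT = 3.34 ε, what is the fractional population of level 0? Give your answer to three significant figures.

Eᵢ/kT = 0, 3.8922, 4.1916.
Z = Σ gᵢe^(−Eᵢ/kT) = 2·e^(−0) + 2·e^(−3.8922) + 2·e^(−4.1916) = 2.0000 + 0.040801 + 0.030244 = 2.0710.
P₀ = g₀ e^(−E₀/kT) / Z = 2.0000/2.0710 = 0.966.

0.966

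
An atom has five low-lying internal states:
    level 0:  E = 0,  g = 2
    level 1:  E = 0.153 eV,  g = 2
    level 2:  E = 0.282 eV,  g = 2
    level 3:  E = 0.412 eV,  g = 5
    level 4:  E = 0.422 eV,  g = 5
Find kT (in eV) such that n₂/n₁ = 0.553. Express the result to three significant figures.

n₂/n₁ = (g₂/g₁) exp[−(E₂−E₁)/kT] = 0.553.
⇒ (E₂−E₁)/kT = ln((2/2)/0.553) = ln(1.8083) = 0.59239.
kT = 0.129 eV / 0.59239 = 0.218 eV.

0.218 eV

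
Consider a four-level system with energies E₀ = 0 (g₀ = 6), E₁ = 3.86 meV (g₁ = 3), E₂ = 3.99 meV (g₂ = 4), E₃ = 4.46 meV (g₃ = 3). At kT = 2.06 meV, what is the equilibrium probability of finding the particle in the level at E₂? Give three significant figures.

0.0781

Eᵢ/kT = 0, 1.8738, 1.9369, 2.1650.
Z = Σ gᵢe^(−Eᵢ/kT) = 6·e^(−0) + 3·e^(−1.8738) + 4·e^(−1.9369) + 3·e^(−2.1650) = 6.0000 + 0.46062 + 0.57660 + 0.34425 = 7.3815.
P₂ = g₂ e^(−E₂/kT) / Z = 0.57660/7.3815 = 0.0781.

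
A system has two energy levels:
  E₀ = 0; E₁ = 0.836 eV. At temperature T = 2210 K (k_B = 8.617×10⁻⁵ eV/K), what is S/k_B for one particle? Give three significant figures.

0.0661

k_BT = 8.617×10⁻⁵ × 2210 K = 0.19044 eV.
Eᵢ/kT = 0, 4.3898.
Z = Σ e^(−Eᵢ/kT) = e^(−0) + e^(−4.3898) = 1.0000 + 0.012403 = 1.0124.
⟨E⟩ = Σ EᵢPᵢ = 0.010242 eV.
S/k_B = ln Z + ⟨E⟩/kT = ln(1.0124) + 0.010242/0.19044 = 0.012324 + 0.053781 = 0.0661.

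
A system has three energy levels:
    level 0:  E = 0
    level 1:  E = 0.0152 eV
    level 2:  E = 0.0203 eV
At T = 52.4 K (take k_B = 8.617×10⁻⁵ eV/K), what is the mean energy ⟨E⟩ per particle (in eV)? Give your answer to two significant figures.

0.00072 eV

k_BT = 8.617×10⁻⁵ × 52.4 K = 0.004515 eV.
Eᵢ/kT = 0, 3.367, 4.496.
Z = Σ e^(−Eᵢ/kT) = e^(−0) + e^(−3.367) + e^(−4.496) = 1.000 + 0.03449 + 0.01115 = 1.046.
⟨E⟩ = Σ Eᵢ e^(−Eᵢ/kT) / Z = (0·1.000 + 0.0152·0.03449 + 0.0203·0.01115) / 1.046 = 0.00072 eV.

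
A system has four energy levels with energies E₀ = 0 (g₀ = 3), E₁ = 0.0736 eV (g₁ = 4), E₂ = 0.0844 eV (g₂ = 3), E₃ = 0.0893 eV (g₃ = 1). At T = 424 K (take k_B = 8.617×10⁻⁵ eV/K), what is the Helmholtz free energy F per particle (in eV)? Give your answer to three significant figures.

-0.0499 eV

k_BT = 8.617×10⁻⁵ × 424 K = 0.036536 eV.
Eᵢ/kT = 0, 2.0145, 2.3101, 2.4442.
Z = Σ gᵢe^(−Eᵢ/kT) = 3·e^(−0) + 4·e^(−2.0145) + 3·e^(−2.3101) + 1·e^(−2.4442) = 3.0000 + 0.53355 + 0.29775 + 0.086796 = 3.9181.
F = −kT ln Z = −0.036536 × ln(3.9181) = −0.036536 × 1.3656 = -0.0499 eV.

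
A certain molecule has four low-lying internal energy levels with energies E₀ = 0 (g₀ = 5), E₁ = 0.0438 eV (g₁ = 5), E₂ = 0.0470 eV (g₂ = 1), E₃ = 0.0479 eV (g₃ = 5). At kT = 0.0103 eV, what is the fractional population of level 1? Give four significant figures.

0.01387

Eᵢ/kT = 0, 4.25243, 4.56311, 4.65049.
Z = Σ gᵢe^(−Eᵢ/kT) = 5·e^(−0) + 5·e^(−4.25243) + 1·e^(−4.56311) + 5·e^(−4.65049) = 5.00000 + 0.0711481 + 0.0104296 + 0.0477846 = 5.12936.
P₁ = g₁ e^(−E₁/kT) / Z = 0.0711481/5.12936 = 0.01387.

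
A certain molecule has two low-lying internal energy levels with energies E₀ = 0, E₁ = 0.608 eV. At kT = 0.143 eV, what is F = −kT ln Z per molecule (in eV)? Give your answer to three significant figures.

Eᵢ/kT = 0, 4.2517.
Z = Σ e^(−Eᵢ/kT) = e^(−0) + e^(−4.2517) = 1.0000 + 0.014240 = 1.0142.
F = −kT ln Z = −0.143 × ln(1.0142) = −0.143 × 0.014100 = -0.00202 eV.

-0.00202 eV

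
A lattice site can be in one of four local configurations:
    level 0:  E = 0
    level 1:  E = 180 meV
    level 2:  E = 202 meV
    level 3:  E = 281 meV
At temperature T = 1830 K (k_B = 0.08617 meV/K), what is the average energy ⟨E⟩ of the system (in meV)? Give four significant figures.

k_BT = 0.08617 × 1830 K = 157.691 meV.
Eᵢ/kT = 0, 1.14147, 1.28099, 1.78197.
Z = Σ e^(−Eᵢ/kT) = e^(−0) + e^(−1.14147) + e^(−1.28099) + e^(−1.78197) = 1.00000 + 0.319349 + 0.277762 + 0.168306 = 1.76542.
⟨E⟩ = Σ Eᵢ e^(−Eᵢ/kT) / Z = (0·1.00000 + 180·0.319349 + 202·0.277762 + 281·0.168306) / 1.76542 = 91.13 meV.

91.13 meV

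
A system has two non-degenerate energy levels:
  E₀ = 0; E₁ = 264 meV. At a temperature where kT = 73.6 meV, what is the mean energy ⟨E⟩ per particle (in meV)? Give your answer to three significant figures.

7.11 meV

Eᵢ/kT = 0, 3.5870.
Z = Σ e^(−Eᵢ/kT) = e^(−0) + e^(−3.5870) = 1.0000 + 0.027681 = 1.0277.
⟨E⟩ = Σ Eᵢ e^(−Eᵢ/kT) / Z = (0·1.0000 + 264·0.027681) / 1.0277 = 7.11 meV.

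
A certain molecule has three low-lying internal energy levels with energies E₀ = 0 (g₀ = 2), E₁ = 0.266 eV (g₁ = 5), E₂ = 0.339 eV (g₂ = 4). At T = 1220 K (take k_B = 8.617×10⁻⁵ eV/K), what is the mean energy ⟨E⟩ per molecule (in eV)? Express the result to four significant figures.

0.06251 eV

k_BT = 8.617×10⁻⁵ × 1220 K = 0.105127 eV.
Eᵢ/kT = 0, 2.53027, 3.22467.
Z = Σ gᵢe^(−Eᵢ/kT) = 2·e^(−0) + 5·e^(−2.53027) + 4·e^(−3.22467) = 2.00000 + 0.398188 + 0.159076 = 2.55726.
⟨E⟩ = Σ Eᵢ gᵢe^(−Eᵢ/kT) / Z = (0·2.00000 + 0.266·0.398188 + 0.339·0.159076) / 2.55726 = 0.06251 eV.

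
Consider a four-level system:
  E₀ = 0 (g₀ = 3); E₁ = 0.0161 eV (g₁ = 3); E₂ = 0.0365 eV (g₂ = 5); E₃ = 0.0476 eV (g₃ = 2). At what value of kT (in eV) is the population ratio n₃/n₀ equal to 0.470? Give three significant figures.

n₃/n₀ = (g₃/g₀) exp[−(E₃−E₀)/kT] = 0.470.
⇒ (E₃−E₀)/kT = ln((2/3)/0.470) = ln(1.4184) = 0.34953.
kT = 0.0476 eV / 0.34953 = 0.136 eV.

0.136 eV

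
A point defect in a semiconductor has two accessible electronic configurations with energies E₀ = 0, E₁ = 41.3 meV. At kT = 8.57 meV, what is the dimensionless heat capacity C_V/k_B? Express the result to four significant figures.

Eᵢ/kT = 0, 4.81914.
Z = Σ e^(−Eᵢ/kT) = e^(−0) + e^(−4.81914) = 1.00000 + 0.00807373 = 1.00807.
⟨E⟩ = 0.330776 meV, ⟨E²⟩ = 13.6610 meV².
C_V/k_B = (⟨E²⟩ − ⟨E⟩²)/(kT)² = (13.6610 − 0.109413)/73.4449 = 0.1845.

0.1845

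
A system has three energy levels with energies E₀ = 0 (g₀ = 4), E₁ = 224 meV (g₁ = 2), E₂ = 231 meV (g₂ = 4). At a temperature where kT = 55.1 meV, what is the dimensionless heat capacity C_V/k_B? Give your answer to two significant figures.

0.39

Eᵢ/kT = 0, 4.065, 4.192.
Z = Σ gᵢe^(−Eᵢ/kT) = 4·e^(−0) + 2·e^(−4.065) + 4·e^(−4.192) = 4.000 + 0.03433 + 0.06046 = 4.095.
⟨E⟩ = 5.288 meV, ⟨E²⟩ = 1208 meV².
C_V/k_B = (⟨E²⟩ − ⟨E⟩²)/(kT)² = (1208 − 27.96)/3036 = 0.39.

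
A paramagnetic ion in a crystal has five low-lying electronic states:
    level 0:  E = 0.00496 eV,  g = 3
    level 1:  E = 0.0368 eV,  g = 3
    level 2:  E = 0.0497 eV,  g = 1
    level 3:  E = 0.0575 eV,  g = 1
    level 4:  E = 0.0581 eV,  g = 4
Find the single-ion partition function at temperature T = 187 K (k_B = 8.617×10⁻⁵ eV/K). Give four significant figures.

Z = 2.694

k_BT = 8.617×10⁻⁵ × 187 K = 0.0161138 eV.
Eᵢ/kT = 0.307811, 2.28376, 3.08431, 3.56837, 3.60561.
Z = Σ gᵢe^(−Eᵢ/kT) = 3·e^(−0.307811) + 3·e^(−2.28376) + 1·e^(−3.08431) + 1·e^(−3.56837) + 4·e^(−3.60561) = 2.20516 + 0.305701 + 0.0457616 + 0.0282018 + 0.108683 = 2.69351.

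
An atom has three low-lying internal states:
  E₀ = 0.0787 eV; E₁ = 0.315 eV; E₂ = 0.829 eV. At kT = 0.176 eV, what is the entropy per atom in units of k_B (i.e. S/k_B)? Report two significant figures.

Eᵢ/kT = 0.4472, 1.790, 4.710.
Z = Σ e^(−Eᵢ/kT) = e^(−0.4472) + e^(−1.790) + e^(−4.710) = 0.6394 + 0.1670 + 0.009005 = 0.8154.
⟨E⟩ = Σ EᵢPᵢ = 0.1354 eV.
S/k_B = ln Z + ⟨E⟩/kT = ln(0.8154) + 0.1354/0.176 = -0.2041 + 0.7693 = 0.57.

0.57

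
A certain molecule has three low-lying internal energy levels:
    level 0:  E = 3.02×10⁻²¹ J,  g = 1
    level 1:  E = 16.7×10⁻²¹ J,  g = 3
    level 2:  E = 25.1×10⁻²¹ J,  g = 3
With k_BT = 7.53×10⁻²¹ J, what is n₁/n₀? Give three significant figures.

0.488

n₁/n₀ = (g₁/g₀) exp[−(E₁−E₀)/kT] = (3/1) × exp(−(13.68 ×10⁻²¹ J)/(7.53 ×10⁻²¹ J)) = (3/1) × exp(-1.8167) = 0.488.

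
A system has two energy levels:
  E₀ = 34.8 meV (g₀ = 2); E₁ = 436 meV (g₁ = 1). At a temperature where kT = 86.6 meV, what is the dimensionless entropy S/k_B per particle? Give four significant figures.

Eᵢ/kT = 0.401848, 5.03464.
Z = Σ gᵢe^(−Eᵢ/kT) = 2·e^(−0.401848) + 1·e^(−5.03464) = 1.33816 + 0.00650854 = 1.34467.
⟨E⟩ = Σ EᵢPᵢ = 36.7419 meV.
S/k_B = ln Z + ⟨E⟩/kT = ln(1.34467) + 36.7419/86.6 = 0.296149 + 0.424271 = 0.7204.

0.7204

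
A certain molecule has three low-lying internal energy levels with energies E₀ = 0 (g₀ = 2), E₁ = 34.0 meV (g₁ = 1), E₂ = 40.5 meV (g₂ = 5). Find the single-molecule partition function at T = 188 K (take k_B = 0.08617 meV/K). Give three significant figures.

k_BT = 0.08617 × 188 K = 16.200 meV.
Eᵢ/kT = 0, 2.0988, 2.5000.
Z = Σ gᵢe^(−Eᵢ/kT) = 2·e^(−0) + 1·e^(−2.0988) + 5·e^(−2.5000) = 2.0000 + 0.12260 + 0.41042 = 2.5330.

Z = 2.53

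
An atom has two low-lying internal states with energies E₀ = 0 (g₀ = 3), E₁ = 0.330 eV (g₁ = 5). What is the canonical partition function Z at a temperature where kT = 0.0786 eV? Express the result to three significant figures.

Eᵢ/kT = 0, 4.1985.
Z = Σ gᵢe^(−Eᵢ/kT) = 3·e^(−0) + 5·e^(−4.1985) = 3.0000 + 0.075090 = 3.0751.

Z = 3.08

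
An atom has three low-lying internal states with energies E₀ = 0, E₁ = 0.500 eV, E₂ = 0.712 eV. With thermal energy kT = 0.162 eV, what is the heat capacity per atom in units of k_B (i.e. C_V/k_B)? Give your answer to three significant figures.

Eᵢ/kT = 0, 3.0864, 4.3951.
Z = Σ e^(−Eᵢ/kT) = e^(−0) + e^(−3.0864) + e^(−4.3951) = 1.0000 + 0.045666 + 0.012338 = 1.0580.
⟨E⟩ = 0.029884 eV, ⟨E²⟩ = 0.016702 eV².
C_V/k_B = (⟨E²⟩ − ⟨E⟩²)/(kT)² = (0.016702 − 0.00089305)/0.026244 = 0.602.

0.602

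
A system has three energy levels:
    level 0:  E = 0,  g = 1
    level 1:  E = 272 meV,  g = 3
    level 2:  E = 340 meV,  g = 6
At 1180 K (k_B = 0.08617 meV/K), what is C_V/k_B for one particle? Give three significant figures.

k_BT = 0.08617 × 1180 K = 101.68 meV.
Eᵢ/kT = 0, 2.6751, 3.3438.
Z = Σ gᵢe^(−Eᵢ/kT) = 1·e^(−0) + 3·e^(−2.6751) + 6·e^(−3.3438) = 1.0000 + 0.20670 + 0.21182 = 1.4185.
⟨E⟩ = 90.406 meV, ⟨E²⟩ = 28043 meV².
C_V/k_B = (⟨E²⟩ − ⟨E⟩²)/(kT)² = (28043 − 8173.2)/10339 = 1.92.

1.92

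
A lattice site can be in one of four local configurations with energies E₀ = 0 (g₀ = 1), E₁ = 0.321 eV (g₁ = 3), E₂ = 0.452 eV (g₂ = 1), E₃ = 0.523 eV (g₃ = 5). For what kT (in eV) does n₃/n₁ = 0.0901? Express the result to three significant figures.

n₃/n₁ = (g₃/g₁) exp[−(E₃−E₁)/kT] = 0.0901.
⇒ (E₃−E₁)/kT = ln((5/3)/0.0901) = ln(18.498) = 2.9177.
kT = 0.202 eV / 2.9177 = 0.0692 eV.

0.0692 eV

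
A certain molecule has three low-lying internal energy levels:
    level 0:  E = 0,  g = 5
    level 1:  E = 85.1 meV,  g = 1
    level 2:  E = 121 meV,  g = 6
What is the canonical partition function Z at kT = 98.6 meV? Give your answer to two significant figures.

Eᵢ/kT = 0, 0.8631, 1.227.
Z = Σ gᵢe^(−Eᵢ/kT) = 5·e^(−0) + 1·e^(−0.8631) + 6·e^(−1.227) = 5.000 + 0.4219 + 1.759 = 7.181.

Z = 7.2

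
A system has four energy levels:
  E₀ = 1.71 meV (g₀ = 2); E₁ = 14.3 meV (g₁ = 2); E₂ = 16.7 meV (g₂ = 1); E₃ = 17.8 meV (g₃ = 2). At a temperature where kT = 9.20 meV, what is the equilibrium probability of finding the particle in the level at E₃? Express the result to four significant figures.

Eᵢ/kT = 0.185870, 1.55435, 1.81522, 1.93478.
Z = Σ gᵢe^(−Eᵢ/kT) = 2·e^(−0.185870) + 2·e^(−1.55435) + 1·e^(−1.81522) + 2·e^(−1.93478) = 1.66076 + 0.422653 + 0.162802 + 0.288912 = 2.53513.
P₃ = g₃ e^(−E₃/kT) / Z = 0.288912/2.53513 = 0.1140.

0.1140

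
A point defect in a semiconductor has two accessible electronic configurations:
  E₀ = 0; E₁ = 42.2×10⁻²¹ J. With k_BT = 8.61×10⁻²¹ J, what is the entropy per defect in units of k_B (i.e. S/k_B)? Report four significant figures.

0.04359

Eᵢ/kT = 0, 4.90128.
Z = Σ e^(−Eᵢ/kT) = e^(−0) + e^(−4.90128) = 1.00000 + 0.00743706 = 1.00744.
⟨E⟩ = Σ EᵢPᵢ = 0.311526 ×10⁻²¹ J.
S/k_B = ln Z + ⟨E⟩/kT = ln(1.00744) + 0.311526/8.61 = 0.00741246 + 0.0361819 = 0.04359.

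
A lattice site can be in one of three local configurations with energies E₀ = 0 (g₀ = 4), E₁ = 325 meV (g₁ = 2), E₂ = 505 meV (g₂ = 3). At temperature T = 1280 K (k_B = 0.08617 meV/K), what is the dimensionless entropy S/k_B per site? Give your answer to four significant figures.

1.529

k_BT = 0.08617 × 1280 K = 110.298 meV.
Eᵢ/kT = 0, 2.94656, 4.57851.
Z = Σ gᵢe^(−Eᵢ/kT) = 4·e^(−0) + 2·e^(−2.94656) + 3·e^(−4.57851) = 4.00000 + 0.105040 + 0.0308106 = 4.13585.
⟨E⟩ = Σ EᵢPᵢ = 12.0162 meV.
S/k_B = ln Z + ⟨E⟩/kT = ln(4.13585) + 12.0162/110.298 = 1.41969 + 0.108943 = 1.529.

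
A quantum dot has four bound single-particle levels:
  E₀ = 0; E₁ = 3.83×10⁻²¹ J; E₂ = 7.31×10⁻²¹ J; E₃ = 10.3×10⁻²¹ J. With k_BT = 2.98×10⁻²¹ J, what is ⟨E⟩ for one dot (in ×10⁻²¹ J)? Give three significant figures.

Eᵢ/kT = 0, 1.2852, 2.4530, 3.4564.
Z = Σ e^(−Eᵢ/kT) = e^(−0) + e^(−1.2852) + e^(−2.4530) + e^(−3.4564) = 1.0000 + 0.27660 + 0.086035 + 0.031543 = 1.3942.
⟨E⟩ = Σ Eᵢ e^(−Eᵢ/kT) / Z = (0·1.0000 + 3.83·0.27660 + 7.31·0.086035 + 10.3·0.031543) / 1.3942 = 1.44 ×10⁻²¹ J.

1.44 ×10⁻²¹ J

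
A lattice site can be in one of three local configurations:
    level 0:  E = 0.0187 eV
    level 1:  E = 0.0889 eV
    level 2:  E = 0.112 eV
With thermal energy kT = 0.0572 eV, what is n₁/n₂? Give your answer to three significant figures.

n₁/n₂ = exp[−(E₁−E₂)/kT] = exp(−(-0.0231 eV)/(0.0572 eV)) = exp(0.40385) = 1.50.

1.50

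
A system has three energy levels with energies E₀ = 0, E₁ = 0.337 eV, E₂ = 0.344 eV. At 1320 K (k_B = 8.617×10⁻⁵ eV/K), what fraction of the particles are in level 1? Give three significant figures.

k_BT = 8.617×10⁻⁵ × 1320 K = 0.11374 eV.
Eᵢ/kT = 0, 2.9629, 3.0244.
Z = Σ e^(−Eᵢ/kT) = e^(−0) + e^(−2.9629) + e^(−3.0244) = 1.0000 + 0.051669 + 0.048587 = 1.1003.
P₁ = e^(−E₁/kT) / Z = 0.051669/1.1003 = 0.0470.

0.0470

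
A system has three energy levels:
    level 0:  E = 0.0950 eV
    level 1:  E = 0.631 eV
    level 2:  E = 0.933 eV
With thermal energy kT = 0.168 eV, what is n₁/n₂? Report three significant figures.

6.04

n₁/n₂ = exp[−(E₁−E₂)/kT] = exp(−(-0.302 eV)/(0.168 eV)) = exp(1.7976) = 6.04.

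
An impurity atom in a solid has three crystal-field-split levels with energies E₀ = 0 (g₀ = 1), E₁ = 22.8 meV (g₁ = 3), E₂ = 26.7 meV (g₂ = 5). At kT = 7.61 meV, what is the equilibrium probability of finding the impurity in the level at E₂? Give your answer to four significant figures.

Eᵢ/kT = 0, 2.99606, 3.50854.
Z = Σ gᵢe^(−Eᵢ/kT) = 1·e^(−0) + 3·e^(−2.99606) + 5·e^(−3.50854) = 1.00000 + 0.149951 + 0.149703 = 1.29965.
P₂ = g₂ e^(−E₂/kT) / Z = 0.149703/1.29965 = 0.1152.

0.1152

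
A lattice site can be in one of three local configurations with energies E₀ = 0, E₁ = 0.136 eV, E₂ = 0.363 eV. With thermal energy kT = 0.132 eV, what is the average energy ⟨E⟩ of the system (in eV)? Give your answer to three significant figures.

0.0505 eV

Eᵢ/kT = 0, 1.0303, 2.7500.
Z = Σ e^(−Eᵢ/kT) = e^(−0) + e^(−1.0303) + e^(−2.7500) = 1.0000 + 0.35690 + 0.063928 = 1.4208.
⟨E⟩ = Σ Eᵢ e^(−Eᵢ/kT) / Z = (0·1.0000 + 0.136·0.35690 + 0.363·0.063928) / 1.4208 = 0.0505 eV.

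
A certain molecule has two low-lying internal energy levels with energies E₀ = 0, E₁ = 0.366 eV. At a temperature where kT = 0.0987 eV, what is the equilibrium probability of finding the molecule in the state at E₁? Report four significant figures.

Eᵢ/kT = 0, 3.70821.
Z = Σ e^(−Eᵢ/kT) = e^(−0) + e^(−3.70821) = 1.00000 + 0.0245214 = 1.02452.
P₁ = e^(−E₁/kT) / Z = 0.0245214/1.02452 = 0.02393.

0.02393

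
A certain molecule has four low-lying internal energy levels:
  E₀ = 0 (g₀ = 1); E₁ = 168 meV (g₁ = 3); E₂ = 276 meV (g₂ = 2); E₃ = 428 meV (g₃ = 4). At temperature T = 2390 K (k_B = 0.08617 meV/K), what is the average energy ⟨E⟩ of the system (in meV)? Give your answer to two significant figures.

170 meV

k_BT = 0.08617 × 2390 K = 205.9 meV.
Eᵢ/kT = 0, 0.8159, 1.340, 2.079.
Z = Σ gᵢe^(−Eᵢ/kT) = 1·e^(−0) + 3·e^(−0.8159) + 2·e^(−1.340) + 4·e^(−2.079) = 1.000 + 1.327 + 0.5237 + 0.5002 = 3.351.
⟨E⟩ = Σ Eᵢ gᵢe^(−Eᵢ/kT) / Z = (0·1.000 + 168·1.327 + 276·0.5237 + 428·0.5002) / 3.351 = 170 meV.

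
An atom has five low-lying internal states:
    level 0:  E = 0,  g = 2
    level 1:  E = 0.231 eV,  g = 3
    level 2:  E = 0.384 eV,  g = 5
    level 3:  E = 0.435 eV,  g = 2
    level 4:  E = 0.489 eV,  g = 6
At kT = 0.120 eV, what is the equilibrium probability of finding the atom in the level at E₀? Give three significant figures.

0.715

Eᵢ/kT = 0, 1.9250, 3.2000, 3.6250, 4.0750.
Z = Σ gᵢe^(−Eᵢ/kT) = 2·e^(−0) + 3·e^(−1.9250) + 5·e^(−3.2000) + 2·e^(−3.6250) + 6·e^(−4.0750) = 2.0000 + 0.43763 + 0.20381 + 0.053298 + 0.10195 = 2.7967.
P₀ = g₀ e^(−E₀/kT) / Z = 2.0000/2.7967 = 0.715.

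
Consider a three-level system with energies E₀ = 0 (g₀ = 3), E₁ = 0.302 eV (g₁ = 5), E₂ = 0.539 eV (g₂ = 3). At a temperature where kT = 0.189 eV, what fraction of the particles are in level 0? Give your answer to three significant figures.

Eᵢ/kT = 0, 1.5979, 2.8519.
Z = Σ gᵢe^(−Eᵢ/kT) = 3·e^(−0) + 5·e^(−1.5979) + 3·e^(−2.8519) = 3.0000 + 1.0116 + 0.17320 = 4.1848.
P₀ = g₀ e^(−E₀/kT) / Z = 3.0000/4.1848 = 0.717.

0.717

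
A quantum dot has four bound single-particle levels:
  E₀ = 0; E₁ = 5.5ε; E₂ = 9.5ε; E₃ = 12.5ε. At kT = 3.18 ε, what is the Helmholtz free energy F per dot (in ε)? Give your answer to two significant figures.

-0.70 ε

Eᵢ/kT = 0, 1.730, 2.987, 3.931.
Z = Σ e^(−Eᵢ/kT) = e^(−0) + e^(−1.730) + e^(−2.987) + e^(−3.931) = 1.000 + 0.1773 + 0.05044 + 0.01962 = 1.247.
F = −kT ln Z = −3.18 × ln(1.247) = −3.18 × 0.2207 = -0.70 ε.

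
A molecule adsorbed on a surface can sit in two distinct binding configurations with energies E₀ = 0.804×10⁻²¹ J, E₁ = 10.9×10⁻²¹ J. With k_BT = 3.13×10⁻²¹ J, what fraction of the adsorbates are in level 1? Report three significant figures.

Eᵢ/kT = 0.25687, 3.4824.
Z = Σ e^(−Eᵢ/kT) = e^(−0.25687) + e^(−3.4824) = 0.77347 + 0.030734 = 0.80420.
P₁ = e^(−E₁/kT) / Z = 0.030734/0.80420 = 0.0382.

0.0382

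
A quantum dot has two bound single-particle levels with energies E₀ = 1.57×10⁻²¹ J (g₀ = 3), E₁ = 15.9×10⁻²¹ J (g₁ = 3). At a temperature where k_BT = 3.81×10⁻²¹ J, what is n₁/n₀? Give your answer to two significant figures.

n₁/n₀ = (g₁/g₀) exp[−(E₁−E₀)/kT] = (3/3) × exp(−(14.33 ×10⁻²¹ J)/(3.81 ×10⁻²¹ J)) = (3/3) × exp(-3.761) = 0.023.

0.023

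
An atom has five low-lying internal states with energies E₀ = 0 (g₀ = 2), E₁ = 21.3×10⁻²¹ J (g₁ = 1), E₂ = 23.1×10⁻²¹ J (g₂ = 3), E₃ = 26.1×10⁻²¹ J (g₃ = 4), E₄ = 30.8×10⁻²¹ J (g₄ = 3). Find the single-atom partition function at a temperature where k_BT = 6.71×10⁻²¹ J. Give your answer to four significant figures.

Eᵢ/kT = 0, 3.17437, 3.44262, 3.88972, 4.59016.
Z = Σ gᵢe^(−Eᵢ/kT) = 2·e^(−0) + 1·e^(−3.17437) + 3·e^(−3.44262) + 4·e^(−3.88972) + 3·e^(−4.59016) = 2.00000 + 0.0418204 + 0.0959424 + 0.0818043 + 0.0304537 = 2.25002.

Z = 2.250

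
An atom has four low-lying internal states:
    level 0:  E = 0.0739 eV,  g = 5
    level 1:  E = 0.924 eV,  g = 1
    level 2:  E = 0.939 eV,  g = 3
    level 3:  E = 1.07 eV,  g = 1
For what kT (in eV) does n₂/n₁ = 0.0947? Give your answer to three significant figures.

0.00434 eV

n₂/n₁ = (g₂/g₁) exp[−(E₂−E₁)/kT] = 0.0947.
⇒ (E₂−E₁)/kT = ln((3/1)/0.0947) = ln(31.679) = 3.4557.
kT = 0.015 eV / 3.4557 = 0.00434 eV.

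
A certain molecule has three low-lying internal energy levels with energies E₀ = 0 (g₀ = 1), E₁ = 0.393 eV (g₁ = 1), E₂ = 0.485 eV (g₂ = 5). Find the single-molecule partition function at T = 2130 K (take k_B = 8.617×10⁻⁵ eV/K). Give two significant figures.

Z = 1.5

k_BT = 8.617×10⁻⁵ × 2130 K = 0.1835 eV.
Eᵢ/kT = 0, 2.142, 2.643.
Z = Σ gᵢe^(−Eᵢ/kT) = 1·e^(−0) + 1·e^(−2.142) + 5·e^(−2.643) = 1.000 + 0.1174 + 0.3557 = 1.473.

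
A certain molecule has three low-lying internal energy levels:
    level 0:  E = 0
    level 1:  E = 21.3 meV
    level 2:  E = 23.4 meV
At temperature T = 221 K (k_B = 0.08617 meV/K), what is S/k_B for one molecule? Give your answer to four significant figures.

0.9298

k_BT = 0.08617 × 221 K = 19.0436 meV.
Eᵢ/kT = 0, 1.11849, 1.22876.
Z = Σ e^(−Eᵢ/kT) = e^(−0) + e^(−1.11849) + e^(−1.22876) = 1.00000 + 0.326773 + 0.292655 = 1.61943.
⟨E⟩ = Σ EᵢPᵢ = 8.52670 meV.
S/k_B = ln Z + ⟨E⟩/kT = ln(1.61943) + 8.52670/19.0436 = 0.482074 + 0.447746 = 0.9298.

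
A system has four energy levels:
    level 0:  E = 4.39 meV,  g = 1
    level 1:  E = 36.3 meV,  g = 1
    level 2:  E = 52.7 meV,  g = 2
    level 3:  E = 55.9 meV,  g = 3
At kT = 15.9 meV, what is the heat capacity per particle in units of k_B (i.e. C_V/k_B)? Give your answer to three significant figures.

Eᵢ/kT = 0.27610, 2.2830, 3.3145, 3.5157.
Z = Σ gᵢe^(−Eᵢ/kT) = 1·e^(−0.27610) + 1·e^(−2.2830) + 2·e^(−3.3145) + 3·e^(−3.5157) = 0.75874 + 0.10198 + 0.072704 + 0.089181 = 1.0226.
⟨E⟩ = 15.499 meV, ⟨E²⟩ = 615.68 meV².
C_V/k_B = (⟨E²⟩ − ⟨E⟩²)/(kT)² = (615.68 − 240.22)/252.81 = 1.49.

1.49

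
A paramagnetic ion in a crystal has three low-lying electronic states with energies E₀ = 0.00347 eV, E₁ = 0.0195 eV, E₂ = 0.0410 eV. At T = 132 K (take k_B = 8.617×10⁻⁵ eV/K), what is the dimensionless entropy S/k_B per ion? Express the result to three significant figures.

k_BT = 8.617×10⁻⁵ × 132 K = 0.011374 eV.
Eᵢ/kT = 0.30508, 1.7144, 3.6047.
Z = Σ e^(−Eᵢ/kT) = e^(−0.30508) + e^(−1.7144) + e^(−3.6047) = 0.73706 + 0.18007 + 0.027196 = 0.94433.
⟨E⟩ = Σ EᵢPᵢ = 0.0076075 eV.
S/k_B = ln Z + ⟨E⟩/kT = ln(0.94433) + 0.0076075/0.011374 = -0.057280 + 0.66885 = 0.612.

0.612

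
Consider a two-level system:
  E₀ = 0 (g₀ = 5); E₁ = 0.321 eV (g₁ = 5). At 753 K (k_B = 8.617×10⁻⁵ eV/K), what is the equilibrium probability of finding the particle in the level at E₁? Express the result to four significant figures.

k_BT = 8.617×10⁻⁵ × 753 K = 0.0648860 eV.
Eᵢ/kT = 0, 4.94714.
Z = Σ gᵢe^(−Eᵢ/kT) = 5·e^(−0) + 5·e^(−4.94714) = 5.00000 + 0.0355185 = 5.03552.
P₁ = g₁ e^(−E₁/kT) / Z = 0.0355185/5.03552 = 0.007054.

0.007054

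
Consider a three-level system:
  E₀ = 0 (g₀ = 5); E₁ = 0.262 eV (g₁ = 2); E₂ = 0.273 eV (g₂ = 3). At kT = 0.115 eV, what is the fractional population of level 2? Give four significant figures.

Eᵢ/kT = 0, 2.27826, 2.37391.
Z = Σ gᵢe^(−Eᵢ/kT) = 5·e^(−0) + 2·e^(−2.27826) + 3·e^(−2.37391) = 5.00000 + 0.204925 + 0.279348 = 5.48427.
P₂ = g₂ e^(−E₂/kT) / Z = 0.279348/5.48427 = 0.05094.

0.05094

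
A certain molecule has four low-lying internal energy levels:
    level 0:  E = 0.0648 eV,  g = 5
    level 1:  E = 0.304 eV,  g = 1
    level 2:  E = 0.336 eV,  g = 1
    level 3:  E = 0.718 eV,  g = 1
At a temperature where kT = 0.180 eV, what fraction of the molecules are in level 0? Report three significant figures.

Eᵢ/kT = 0.36000, 1.6889, 1.8667, 3.9889.
Z = Σ gᵢe^(−Eᵢ/kT) = 5·e^(−0.36000) + 1·e^(−1.6889) + 1·e^(−1.8667) + 1·e^(−3.9889) = 3.4884 + 0.18472 + 0.15463 + 0.018520 = 3.8463.
P₀ = g₀ e^(−E₀/kT) / Z = 3.4884/3.8463 = 0.907.

0.907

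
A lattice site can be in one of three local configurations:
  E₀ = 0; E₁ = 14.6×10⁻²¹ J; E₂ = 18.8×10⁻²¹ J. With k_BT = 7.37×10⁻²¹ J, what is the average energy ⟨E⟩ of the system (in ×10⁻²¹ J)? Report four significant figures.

2.862 ×10⁻²¹ J

Eᵢ/kT = 0, 1.98100, 2.55088.
Z = Σ e^(−Eᵢ/kT) = e^(−0) + e^(−1.98100) + e^(−2.55088) = 1.00000 + 0.137931 + 0.0780130 = 1.21594.
⟨E⟩ = Σ Eᵢ e^(−Eᵢ/kT) / Z = (0·1.00000 + 14.6·0.137931 + 18.8·0.0780130) / 1.21594 = 2.862 ×10⁻²¹ J.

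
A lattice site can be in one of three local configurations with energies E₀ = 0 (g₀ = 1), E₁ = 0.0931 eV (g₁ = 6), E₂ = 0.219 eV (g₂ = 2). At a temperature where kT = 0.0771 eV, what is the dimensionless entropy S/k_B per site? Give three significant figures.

1.93

Eᵢ/kT = 0, 1.2075, 2.8405.
Z = Σ gᵢe^(−Eᵢ/kT) = 1·e^(−0) + 6·e^(−1.2075) + 2·e^(−2.8405) = 1.0000 + 1.7937 + 0.11679 = 2.9105.
⟨E⟩ = Σ EᵢPᵢ = 0.066164 eV.
S/k_B = ln Z + ⟨E⟩/kT = ln(2.9105) + 0.066164/0.0771 = 1.0683 + 0.85816 = 1.93.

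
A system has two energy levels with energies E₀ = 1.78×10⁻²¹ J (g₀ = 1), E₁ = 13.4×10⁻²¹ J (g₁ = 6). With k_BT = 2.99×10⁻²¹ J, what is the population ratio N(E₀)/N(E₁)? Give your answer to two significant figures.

8.1

n₀/n₁ = (g₀/g₁) exp[−(E₀−E₁)/kT] = (1/6) × exp(−(-11.62 ×10⁻²¹ J)/(2.99 ×10⁻²¹ J)) = (1/6) × exp(3.886) = 8.1.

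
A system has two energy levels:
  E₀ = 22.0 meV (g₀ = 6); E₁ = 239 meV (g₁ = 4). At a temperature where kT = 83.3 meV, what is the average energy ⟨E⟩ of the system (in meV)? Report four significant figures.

Eᵢ/kT = 0.264106, 2.86915.
Z = Σ gᵢe^(−Eᵢ/kT) = 6·e^(−0.264106) + 4·e^(−2.86915) = 4.60735 + 0.226989 = 4.83434.
⟨E⟩ = Σ Eᵢ gᵢe^(−Eᵢ/kT) / Z = (22.0·4.60735 + 239·0.226989) / 4.83434 = 32.19 meV.

32.19 meV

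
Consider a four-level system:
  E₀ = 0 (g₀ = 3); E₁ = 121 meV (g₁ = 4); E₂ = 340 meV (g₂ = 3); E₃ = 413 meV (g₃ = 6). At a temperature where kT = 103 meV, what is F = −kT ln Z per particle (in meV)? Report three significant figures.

Eᵢ/kT = 0, 1.1748, 3.3010, 4.0097.
Z = Σ gᵢe^(−Eᵢ/kT) = 3·e^(−0) + 4·e^(−1.1748) + 3·e^(−3.3010) + 6·e^(−4.0097) = 3.0000 + 1.2355 + 0.11054 + 0.10883 = 4.4549.
F = −kT ln Z = −103 × ln(4.4549) = −103 × 1.4940 = -154 meV.

-154 meV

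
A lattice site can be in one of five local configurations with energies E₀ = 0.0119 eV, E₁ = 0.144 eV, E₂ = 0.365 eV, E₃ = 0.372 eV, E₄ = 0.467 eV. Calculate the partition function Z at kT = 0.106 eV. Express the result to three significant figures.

Eᵢ/kT = 0.11226, 1.3585, 3.4434, 3.5094, 4.4057.
Z = Σ e^(−Eᵢ/kT) = e^(−0.11226) + e^(−1.3585) + e^(−3.4434) + e^(−3.5094) + e^(−4.4057) = 0.89381 + 0.25705 + 0.031956 + 0.029915 + 0.012208 = 1.2249.

Z = 1.22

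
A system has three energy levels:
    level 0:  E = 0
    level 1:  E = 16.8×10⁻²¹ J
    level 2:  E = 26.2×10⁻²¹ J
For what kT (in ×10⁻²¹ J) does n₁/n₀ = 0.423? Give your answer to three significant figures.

19.5 ×10⁻²¹ J

n₁/n₀ = exp[−(E₁−E₀)/kT] = 0.423.
⇒ (E₁−E₀)/kT = ln(1/0.423) = ln(2.3641) = 0.86040.
kT = 16.8 ×10⁻²¹ J / 0.86040 = 19.5 ×10⁻²¹ J.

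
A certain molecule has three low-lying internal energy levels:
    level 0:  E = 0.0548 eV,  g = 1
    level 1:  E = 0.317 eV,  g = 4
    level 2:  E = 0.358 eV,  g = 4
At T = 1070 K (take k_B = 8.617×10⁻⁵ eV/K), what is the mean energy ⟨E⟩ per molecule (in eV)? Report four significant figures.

0.1317 eV

k_BT = 8.617×10⁻⁵ × 1070 K = 0.0922019 eV.
Eᵢ/kT = 0.594348, 3.43811, 3.88278.
Z = Σ gᵢe^(−Eᵢ/kT) = 1·e^(−0.594348) + 4·e^(−3.43811) + 4·e^(−3.88278) = 0.551922 + 0.128501 + 0.0823740 = 0.762797.
⟨E⟩ = Σ Eᵢ gᵢe^(−Eᵢ/kT) / Z = (0.0548·0.551922 + 0.317·0.128501 + 0.358·0.0823740) / 0.762797 = 0.1317 eV.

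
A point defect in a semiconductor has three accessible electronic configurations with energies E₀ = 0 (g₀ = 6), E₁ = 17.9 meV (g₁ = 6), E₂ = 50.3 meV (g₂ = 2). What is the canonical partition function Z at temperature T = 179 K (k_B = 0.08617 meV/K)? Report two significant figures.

Z = 8.0

k_BT = 0.08617 × 179 K = 15.42 meV.
Eᵢ/kT = 0, 1.161, 3.262.
Z = Σ gᵢe^(−Eᵢ/kT) = 6·e^(−0) + 6·e^(−1.161) + 2·e^(−3.262) = 6.000 + 1.879 + 0.07662 = 7.956.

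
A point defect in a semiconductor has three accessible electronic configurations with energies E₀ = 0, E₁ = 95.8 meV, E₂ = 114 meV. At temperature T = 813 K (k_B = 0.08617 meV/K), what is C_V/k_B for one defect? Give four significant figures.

k_BT = 0.08617 × 813 K = 70.0562 meV.
Eᵢ/kT = 0, 1.36747, 1.62726.
Z = Σ e^(−Eᵢ/kT) = e^(−0) + e^(−1.36747) + e^(−1.62726) = 1.00000 + 0.254751 + 0.196467 = 1.45122.
⟨E⟩ = 32.2504 meV, ⟨E²⟩ = 3370.47 meV².
C_V/k_B = (⟨E²⟩ − ⟨E⟩²)/(kT)² = (3370.47 − 1040.09)/4907.87 = 0.4748.

0.4748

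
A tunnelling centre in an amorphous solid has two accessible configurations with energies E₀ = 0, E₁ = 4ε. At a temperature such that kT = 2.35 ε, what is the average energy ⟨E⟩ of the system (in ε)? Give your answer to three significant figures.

0.617 ε

Eᵢ/kT = 0, 1.7021.
Z = Σ e^(−Eᵢ/kT) = e^(−0) + e^(−1.7021) = 1.0000 + 0.18230 = 1.1823.
⟨E⟩ = Σ Eᵢ e^(−Eᵢ/kT) / Z = (0·1.0000 + 4·0.18230) / 1.1823 = 0.617 ε.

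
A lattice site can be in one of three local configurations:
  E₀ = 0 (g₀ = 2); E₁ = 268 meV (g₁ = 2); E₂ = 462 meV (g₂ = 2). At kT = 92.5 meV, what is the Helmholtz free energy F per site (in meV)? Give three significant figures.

-69.7 meV

Eᵢ/kT = 0, 2.8973, 4.9946.
Z = Σ gᵢe^(−Eᵢ/kT) = 2·e^(−0) + 2·e^(−2.8973) + 2·e^(−4.9946) = 2.0000 + 0.11034 + 0.013549 = 2.1239.
F = −kT ln Z = −92.5 × ln(2.1239) = −92.5 × 0.75325 = -69.7 meV.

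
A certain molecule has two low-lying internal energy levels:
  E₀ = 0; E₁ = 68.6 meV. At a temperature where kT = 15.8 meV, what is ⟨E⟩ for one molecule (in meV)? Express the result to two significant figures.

0.88 meV

Eᵢ/kT = 0, 4.342.
Z = Σ e^(−Eᵢ/kT) = e^(−0) + e^(−4.342) = 1.000 + 0.01301 = 1.013.
⟨E⟩ = Σ Eᵢ e^(−Eᵢ/kT) / Z = (0·1.000 + 68.6·0.01301) / 1.013 = 0.88 meV.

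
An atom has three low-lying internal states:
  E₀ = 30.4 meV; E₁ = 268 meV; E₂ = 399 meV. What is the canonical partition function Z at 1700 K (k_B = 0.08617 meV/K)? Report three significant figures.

Z = 1.04

k_BT = 0.08617 × 1700 K = 146.49 meV.
Eᵢ/kT = 0.20752, 1.8295, 2.7237.
Z = Σ e^(−Eᵢ/kT) = e^(−0.20752) + e^(−1.8295) + e^(−2.7237) = 0.81260 + 0.16049 + 0.065631 = 1.0387.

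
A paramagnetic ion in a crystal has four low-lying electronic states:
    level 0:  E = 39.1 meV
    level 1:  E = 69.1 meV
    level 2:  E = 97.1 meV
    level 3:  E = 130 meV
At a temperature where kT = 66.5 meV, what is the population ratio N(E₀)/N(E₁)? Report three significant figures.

n₀/n₁ = exp[−(E₀−E₁)/kT] = exp(−(-30.0 meV)/(66.5 meV)) = exp(0.45113) = 1.57.

1.57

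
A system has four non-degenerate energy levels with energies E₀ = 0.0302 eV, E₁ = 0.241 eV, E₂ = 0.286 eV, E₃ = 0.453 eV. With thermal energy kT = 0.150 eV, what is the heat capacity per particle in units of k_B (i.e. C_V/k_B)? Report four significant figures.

Eᵢ/kT = 0.201333, 1.60667, 1.90667, 3.02000.
Z = Σ e^(−Eᵢ/kT) = e^(−0.201333) + e^(−1.60667) + e^(−1.90667) + e^(−3.02000) = 0.817640 + 0.200554 + 0.148574 + 0.0488012 = 1.21557.
⟨E⟩ = 0.113219 eV, ⟨E²⟩ = 0.0284322 eV².
C_V/k_B = (⟨E²⟩ − ⟨E⟩²)/(kT)² = (0.0284322 − 0.0128185)/0.0225000 = 0.6939.

0.6939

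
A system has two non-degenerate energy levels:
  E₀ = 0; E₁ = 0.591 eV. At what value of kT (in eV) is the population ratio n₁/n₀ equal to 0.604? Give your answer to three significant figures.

n₁/n₀ = exp[−(E₁−E₀)/kT] = 0.604.
⇒ (E₁−E₀)/kT = ln(1/0.604) = ln(1.6556) = 0.50416.
kT = 0.591 eV / 0.50416 = 1.17 eV.

1.17 eV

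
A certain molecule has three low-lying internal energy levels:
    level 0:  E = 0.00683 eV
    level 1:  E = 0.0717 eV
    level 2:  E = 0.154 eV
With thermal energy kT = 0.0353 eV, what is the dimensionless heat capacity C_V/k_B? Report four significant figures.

0.5941

Eᵢ/kT = 0.193484, 2.03116, 4.36261.
Z = Σ e^(−Eᵢ/kT) = e^(−0.193484) + e^(−2.03116) + e^(−4.36261) = 0.824083 + 0.131183 + 0.0127451 = 0.968011.
⟨E⟩ = 0.0175587 eV, ⟨E²⟩ = 0.00104865 eV².
C_V/k_B = (⟨E²⟩ − ⟨E⟩²)/(kT)² = (0.00104865 − 0.000308308)/0.00124609 = 0.5941.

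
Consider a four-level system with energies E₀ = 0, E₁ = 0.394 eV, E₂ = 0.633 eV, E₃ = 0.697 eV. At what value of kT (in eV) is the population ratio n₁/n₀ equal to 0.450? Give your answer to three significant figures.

n₁/n₀ = exp[−(E₁−E₀)/kT] = 0.450.
⇒ (E₁−E₀)/kT = ln(1/0.450) = ln(2.2222) = 0.79850.
kT = 0.394 eV / 0.79850 = 0.493 eV.

0.493 eV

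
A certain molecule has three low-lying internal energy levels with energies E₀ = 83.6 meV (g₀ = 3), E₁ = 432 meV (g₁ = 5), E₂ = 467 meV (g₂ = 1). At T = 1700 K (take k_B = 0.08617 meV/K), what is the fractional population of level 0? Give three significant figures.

0.848

k_BT = 0.08617 × 1700 K = 146.49 meV.
Eᵢ/kT = 0.57069, 2.9490, 3.1879.
Z = Σ gᵢe^(−Eᵢ/kT) = 3·e^(−0.57069) + 5·e^(−2.9490) + 1·e^(−3.1879) = 1.6954 + 0.26196 + 0.041258 = 1.9986.
P₀ = g₀ e^(−E₀/kT) / Z = 1.6954/1.9986 = 0.848.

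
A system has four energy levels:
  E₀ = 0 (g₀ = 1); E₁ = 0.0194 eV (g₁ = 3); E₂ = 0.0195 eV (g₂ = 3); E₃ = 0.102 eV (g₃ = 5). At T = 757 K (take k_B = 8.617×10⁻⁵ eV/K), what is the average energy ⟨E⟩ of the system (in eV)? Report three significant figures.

k_BT = 8.617×10⁻⁵ × 757 K = 0.065231 eV.
Eᵢ/kT = 0, 0.29740, 0.29894, 1.5637.
Z = Σ gᵢe^(−Eᵢ/kT) = 1·e^(−0) + 3·e^(−0.29740) + 3·e^(−0.29894) + 5·e^(−1.5637) = 1.0000 + 2.2282 + 2.2248 + 1.0468 = 6.4998.
⟨E⟩ = Σ Eᵢ gᵢe^(−Eᵢ/kT) / Z = (0·1.0000 + 0.0194·2.2282 + 0.0195·2.2248 + 0.102·1.0468) / 6.4998 = 0.0298 eV.

0.0298 eV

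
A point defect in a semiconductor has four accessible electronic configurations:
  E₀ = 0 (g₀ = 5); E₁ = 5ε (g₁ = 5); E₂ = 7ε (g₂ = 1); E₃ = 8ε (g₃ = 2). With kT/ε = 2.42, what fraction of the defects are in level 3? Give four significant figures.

0.01273

Eᵢ/kT = 0, 2.06612, 2.89256, 3.30579.
Z = Σ gᵢe^(−Eᵢ/kT) = 5·e^(−0) + 5·e^(−2.06612) + 1·e^(−2.89256) + 2·e^(−3.30579) = 5.00000 + 0.633382 + 0.0554341 + 0.0733405 = 5.76216.
P₃ = g₃ e^(−E₃/kT) / Z = 0.0733405/5.76216 = 0.01273.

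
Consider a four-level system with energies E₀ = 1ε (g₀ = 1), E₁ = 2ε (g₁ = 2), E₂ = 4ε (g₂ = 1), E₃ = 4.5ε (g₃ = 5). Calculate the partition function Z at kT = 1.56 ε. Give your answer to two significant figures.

Eᵢ/kT = 0.6410, 1.282, 2.564, 2.885.
Z = Σ gᵢe^(−Eᵢ/kT) = 1·e^(−0.6410) + 2·e^(−1.282) + 1·e^(−2.564) + 5·e^(−2.885) = 0.5268 + 0.5550 + 0.07700 + 0.2793 = 1.438.

Z = 1.4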